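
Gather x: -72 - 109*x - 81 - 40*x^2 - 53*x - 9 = -40*x^2 - 162*x - 162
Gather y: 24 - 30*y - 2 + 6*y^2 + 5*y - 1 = 6*y^2 - 25*y + 21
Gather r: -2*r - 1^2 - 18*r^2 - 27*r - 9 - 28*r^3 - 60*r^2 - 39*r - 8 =-28*r^3 - 78*r^2 - 68*r - 18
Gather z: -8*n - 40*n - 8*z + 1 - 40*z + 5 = -48*n - 48*z + 6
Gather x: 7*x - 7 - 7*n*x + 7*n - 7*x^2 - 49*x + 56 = 7*n - 7*x^2 + x*(-7*n - 42) + 49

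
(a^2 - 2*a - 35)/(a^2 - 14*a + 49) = (a + 5)/(a - 7)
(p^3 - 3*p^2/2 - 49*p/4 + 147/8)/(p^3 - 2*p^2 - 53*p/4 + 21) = (p - 7/2)/(p - 4)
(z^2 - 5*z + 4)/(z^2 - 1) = (z - 4)/(z + 1)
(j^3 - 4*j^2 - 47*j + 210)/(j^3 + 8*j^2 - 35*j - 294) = (j - 5)/(j + 7)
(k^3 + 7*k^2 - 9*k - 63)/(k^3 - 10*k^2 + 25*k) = (k^3 + 7*k^2 - 9*k - 63)/(k*(k^2 - 10*k + 25))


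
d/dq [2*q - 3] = 2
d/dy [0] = 0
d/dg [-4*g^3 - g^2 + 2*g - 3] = -12*g^2 - 2*g + 2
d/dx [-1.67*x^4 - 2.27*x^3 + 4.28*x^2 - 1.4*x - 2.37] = -6.68*x^3 - 6.81*x^2 + 8.56*x - 1.4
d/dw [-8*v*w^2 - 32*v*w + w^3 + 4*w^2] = -16*v*w - 32*v + 3*w^2 + 8*w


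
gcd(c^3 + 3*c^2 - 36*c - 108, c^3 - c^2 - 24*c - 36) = c^2 - 3*c - 18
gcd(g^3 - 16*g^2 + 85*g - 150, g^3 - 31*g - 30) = g - 6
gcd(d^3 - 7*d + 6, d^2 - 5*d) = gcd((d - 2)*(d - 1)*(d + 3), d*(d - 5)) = 1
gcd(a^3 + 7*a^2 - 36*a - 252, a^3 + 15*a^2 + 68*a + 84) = a^2 + 13*a + 42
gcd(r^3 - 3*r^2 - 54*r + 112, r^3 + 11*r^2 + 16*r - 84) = r^2 + 5*r - 14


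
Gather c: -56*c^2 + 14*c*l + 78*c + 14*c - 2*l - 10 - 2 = -56*c^2 + c*(14*l + 92) - 2*l - 12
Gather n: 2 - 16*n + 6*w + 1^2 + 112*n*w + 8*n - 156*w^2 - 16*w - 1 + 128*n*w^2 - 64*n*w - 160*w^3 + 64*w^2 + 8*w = n*(128*w^2 + 48*w - 8) - 160*w^3 - 92*w^2 - 2*w + 2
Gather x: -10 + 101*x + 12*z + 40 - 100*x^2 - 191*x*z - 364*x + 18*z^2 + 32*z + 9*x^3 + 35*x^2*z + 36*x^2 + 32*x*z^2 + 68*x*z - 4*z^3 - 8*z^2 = 9*x^3 + x^2*(35*z - 64) + x*(32*z^2 - 123*z - 263) - 4*z^3 + 10*z^2 + 44*z + 30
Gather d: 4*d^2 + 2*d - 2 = 4*d^2 + 2*d - 2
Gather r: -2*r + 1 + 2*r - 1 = 0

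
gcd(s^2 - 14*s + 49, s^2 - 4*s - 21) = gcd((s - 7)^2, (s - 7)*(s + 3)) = s - 7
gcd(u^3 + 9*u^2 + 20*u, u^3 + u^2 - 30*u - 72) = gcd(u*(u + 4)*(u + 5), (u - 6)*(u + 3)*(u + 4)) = u + 4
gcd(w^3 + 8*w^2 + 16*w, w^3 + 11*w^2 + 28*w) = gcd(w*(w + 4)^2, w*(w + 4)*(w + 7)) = w^2 + 4*w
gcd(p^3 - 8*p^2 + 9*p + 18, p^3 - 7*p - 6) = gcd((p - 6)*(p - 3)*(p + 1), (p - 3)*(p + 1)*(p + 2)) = p^2 - 2*p - 3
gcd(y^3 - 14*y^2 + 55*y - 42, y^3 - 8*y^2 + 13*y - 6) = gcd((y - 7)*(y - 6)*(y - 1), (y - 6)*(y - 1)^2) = y^2 - 7*y + 6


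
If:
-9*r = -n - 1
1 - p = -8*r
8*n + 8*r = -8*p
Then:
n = -1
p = 1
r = 0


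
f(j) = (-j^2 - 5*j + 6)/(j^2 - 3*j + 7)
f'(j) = (3 - 2*j)*(-j^2 - 5*j + 6)/(j^2 - 3*j + 7)^2 + (-2*j - 5)/(j^2 - 3*j + 7)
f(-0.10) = 0.89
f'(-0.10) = -0.27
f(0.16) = 0.79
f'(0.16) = -0.49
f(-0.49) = 0.94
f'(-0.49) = -0.03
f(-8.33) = -0.21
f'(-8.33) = 0.07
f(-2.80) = 0.52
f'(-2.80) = 0.22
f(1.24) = -0.36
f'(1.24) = -1.59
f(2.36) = -2.07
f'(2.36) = -1.12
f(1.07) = -0.10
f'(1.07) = -1.46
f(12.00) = -1.72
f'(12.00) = 0.06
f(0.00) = 0.86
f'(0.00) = -0.35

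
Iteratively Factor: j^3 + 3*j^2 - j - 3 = (j + 1)*(j^2 + 2*j - 3) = (j - 1)*(j + 1)*(j + 3)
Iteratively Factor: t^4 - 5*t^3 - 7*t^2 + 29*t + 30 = (t - 5)*(t^3 - 7*t - 6) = (t - 5)*(t - 3)*(t^2 + 3*t + 2) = (t - 5)*(t - 3)*(t + 2)*(t + 1)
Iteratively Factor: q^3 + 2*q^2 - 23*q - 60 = (q - 5)*(q^2 + 7*q + 12) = (q - 5)*(q + 3)*(q + 4)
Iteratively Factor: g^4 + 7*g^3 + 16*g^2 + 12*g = (g + 2)*(g^3 + 5*g^2 + 6*g) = (g + 2)^2*(g^2 + 3*g) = g*(g + 2)^2*(g + 3)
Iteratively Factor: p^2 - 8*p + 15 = (p - 3)*(p - 5)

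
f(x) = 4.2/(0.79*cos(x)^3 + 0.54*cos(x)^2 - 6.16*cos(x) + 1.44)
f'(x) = 4.2*(2.37*sin(x)*cos(x)^2 + 1.08*sin(x)*cos(x) - 6.16*sin(x))/(0.79*cos(x)^3 + 0.54*cos(x)^2 - 6.16*cos(x) + 1.44)^2 = (9.954*cos(x)^2 + 4.536*cos(x) - 25.872)*sin(x)/(0.79*cos(x)^3 + 0.54*cos(x)^2 - 6.16*cos(x) + 1.44)^2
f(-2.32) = 0.75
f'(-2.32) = 0.56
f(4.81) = 4.97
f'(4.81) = 35.27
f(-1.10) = -3.59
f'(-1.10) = 14.19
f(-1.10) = -3.59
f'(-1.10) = 14.19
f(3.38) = 0.58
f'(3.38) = 0.09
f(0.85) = -1.94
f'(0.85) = -2.98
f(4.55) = 1.72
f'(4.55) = 4.34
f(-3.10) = 0.57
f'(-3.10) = 0.02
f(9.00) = 0.61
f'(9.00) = -0.19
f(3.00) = 0.58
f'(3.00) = -0.05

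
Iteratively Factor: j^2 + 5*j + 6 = (j + 2)*(j + 3)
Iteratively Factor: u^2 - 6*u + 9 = (u - 3)*(u - 3)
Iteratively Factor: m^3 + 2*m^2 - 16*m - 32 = (m + 4)*(m^2 - 2*m - 8) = (m - 4)*(m + 4)*(m + 2)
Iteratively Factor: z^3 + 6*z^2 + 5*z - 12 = (z + 4)*(z^2 + 2*z - 3) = (z - 1)*(z + 4)*(z + 3)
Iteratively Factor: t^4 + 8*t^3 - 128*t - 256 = (t + 4)*(t^3 + 4*t^2 - 16*t - 64) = (t + 4)^2*(t^2 - 16) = (t - 4)*(t + 4)^2*(t + 4)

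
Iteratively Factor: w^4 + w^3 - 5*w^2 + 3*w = (w + 3)*(w^3 - 2*w^2 + w) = w*(w + 3)*(w^2 - 2*w + 1) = w*(w - 1)*(w + 3)*(w - 1)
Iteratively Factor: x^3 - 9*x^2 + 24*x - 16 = (x - 4)*(x^2 - 5*x + 4) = (x - 4)*(x - 1)*(x - 4)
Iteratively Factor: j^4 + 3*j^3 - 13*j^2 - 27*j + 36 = (j + 4)*(j^3 - j^2 - 9*j + 9) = (j + 3)*(j + 4)*(j^2 - 4*j + 3) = (j - 1)*(j + 3)*(j + 4)*(j - 3)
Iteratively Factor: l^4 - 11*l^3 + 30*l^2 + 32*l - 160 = (l + 2)*(l^3 - 13*l^2 + 56*l - 80) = (l - 4)*(l + 2)*(l^2 - 9*l + 20) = (l - 5)*(l - 4)*(l + 2)*(l - 4)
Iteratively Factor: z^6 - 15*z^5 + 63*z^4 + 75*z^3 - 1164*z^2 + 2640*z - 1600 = (z + 4)*(z^5 - 19*z^4 + 139*z^3 - 481*z^2 + 760*z - 400) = (z - 1)*(z + 4)*(z^4 - 18*z^3 + 121*z^2 - 360*z + 400) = (z - 5)*(z - 1)*(z + 4)*(z^3 - 13*z^2 + 56*z - 80) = (z - 5)^2*(z - 1)*(z + 4)*(z^2 - 8*z + 16) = (z - 5)^2*(z - 4)*(z - 1)*(z + 4)*(z - 4)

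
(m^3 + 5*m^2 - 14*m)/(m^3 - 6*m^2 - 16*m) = (-m^2 - 5*m + 14)/(-m^2 + 6*m + 16)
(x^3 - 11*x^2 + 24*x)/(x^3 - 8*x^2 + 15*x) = (x - 8)/(x - 5)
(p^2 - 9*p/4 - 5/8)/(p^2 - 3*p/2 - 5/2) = (p + 1/4)/(p + 1)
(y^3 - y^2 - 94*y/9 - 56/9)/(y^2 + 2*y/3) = y - 5/3 - 28/(3*y)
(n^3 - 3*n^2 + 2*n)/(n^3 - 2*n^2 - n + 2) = n/(n + 1)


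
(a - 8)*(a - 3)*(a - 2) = a^3 - 13*a^2 + 46*a - 48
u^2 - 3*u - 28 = (u - 7)*(u + 4)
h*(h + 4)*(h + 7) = h^3 + 11*h^2 + 28*h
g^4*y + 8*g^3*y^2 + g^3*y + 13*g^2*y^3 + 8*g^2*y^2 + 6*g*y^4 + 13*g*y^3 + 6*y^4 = (g + y)^2*(g + 6*y)*(g*y + y)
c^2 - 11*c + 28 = (c - 7)*(c - 4)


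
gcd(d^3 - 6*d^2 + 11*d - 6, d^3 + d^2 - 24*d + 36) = d^2 - 5*d + 6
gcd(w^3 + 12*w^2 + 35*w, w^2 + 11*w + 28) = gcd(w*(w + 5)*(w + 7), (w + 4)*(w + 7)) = w + 7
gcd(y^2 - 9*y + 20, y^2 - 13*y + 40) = y - 5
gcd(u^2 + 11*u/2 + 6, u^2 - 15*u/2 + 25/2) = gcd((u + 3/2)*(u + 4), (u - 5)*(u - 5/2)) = 1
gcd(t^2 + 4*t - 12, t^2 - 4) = t - 2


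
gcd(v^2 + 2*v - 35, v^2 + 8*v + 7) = v + 7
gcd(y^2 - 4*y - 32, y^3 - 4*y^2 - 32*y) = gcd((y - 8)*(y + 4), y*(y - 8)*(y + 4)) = y^2 - 4*y - 32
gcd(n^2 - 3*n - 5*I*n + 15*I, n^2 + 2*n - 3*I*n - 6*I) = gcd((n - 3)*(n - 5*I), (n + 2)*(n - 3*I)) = 1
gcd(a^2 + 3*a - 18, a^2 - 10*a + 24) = 1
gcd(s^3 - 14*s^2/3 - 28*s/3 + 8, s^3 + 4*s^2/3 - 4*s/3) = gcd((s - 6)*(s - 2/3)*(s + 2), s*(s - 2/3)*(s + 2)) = s^2 + 4*s/3 - 4/3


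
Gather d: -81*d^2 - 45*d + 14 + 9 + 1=-81*d^2 - 45*d + 24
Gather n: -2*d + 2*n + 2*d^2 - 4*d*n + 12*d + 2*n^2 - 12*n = 2*d^2 + 10*d + 2*n^2 + n*(-4*d - 10)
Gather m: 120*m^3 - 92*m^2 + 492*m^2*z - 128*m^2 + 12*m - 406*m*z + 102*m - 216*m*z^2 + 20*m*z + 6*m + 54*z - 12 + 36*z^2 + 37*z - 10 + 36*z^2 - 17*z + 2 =120*m^3 + m^2*(492*z - 220) + m*(-216*z^2 - 386*z + 120) + 72*z^2 + 74*z - 20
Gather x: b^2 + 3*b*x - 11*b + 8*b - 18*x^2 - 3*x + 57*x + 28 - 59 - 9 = b^2 - 3*b - 18*x^2 + x*(3*b + 54) - 40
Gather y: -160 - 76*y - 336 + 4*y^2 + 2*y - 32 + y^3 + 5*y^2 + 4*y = y^3 + 9*y^2 - 70*y - 528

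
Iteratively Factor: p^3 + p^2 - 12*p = (p + 4)*(p^2 - 3*p) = (p - 3)*(p + 4)*(p)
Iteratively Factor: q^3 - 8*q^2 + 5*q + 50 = (q + 2)*(q^2 - 10*q + 25) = (q - 5)*(q + 2)*(q - 5)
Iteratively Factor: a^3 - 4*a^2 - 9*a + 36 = (a - 4)*(a^2 - 9) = (a - 4)*(a - 3)*(a + 3)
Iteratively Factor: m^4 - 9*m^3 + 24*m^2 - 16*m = (m - 4)*(m^3 - 5*m^2 + 4*m) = (m - 4)^2*(m^2 - m) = (m - 4)^2*(m - 1)*(m)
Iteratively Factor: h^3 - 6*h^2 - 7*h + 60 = (h - 4)*(h^2 - 2*h - 15) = (h - 4)*(h + 3)*(h - 5)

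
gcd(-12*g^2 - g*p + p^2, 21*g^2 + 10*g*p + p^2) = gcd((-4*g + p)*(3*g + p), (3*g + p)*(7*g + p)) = 3*g + p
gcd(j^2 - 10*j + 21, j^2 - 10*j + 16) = 1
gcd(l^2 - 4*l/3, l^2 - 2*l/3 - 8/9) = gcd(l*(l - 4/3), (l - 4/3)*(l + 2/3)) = l - 4/3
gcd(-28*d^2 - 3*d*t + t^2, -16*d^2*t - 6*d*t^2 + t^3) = 1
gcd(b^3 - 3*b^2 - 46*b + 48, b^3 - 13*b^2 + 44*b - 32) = b^2 - 9*b + 8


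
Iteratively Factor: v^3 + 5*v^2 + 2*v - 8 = (v + 2)*(v^2 + 3*v - 4) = (v - 1)*(v + 2)*(v + 4)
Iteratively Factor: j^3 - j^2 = (j)*(j^2 - j) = j*(j - 1)*(j)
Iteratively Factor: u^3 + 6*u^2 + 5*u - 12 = (u + 4)*(u^2 + 2*u - 3) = (u + 3)*(u + 4)*(u - 1)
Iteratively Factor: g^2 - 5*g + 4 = (g - 1)*(g - 4)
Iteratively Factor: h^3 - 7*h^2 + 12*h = (h - 4)*(h^2 - 3*h) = (h - 4)*(h - 3)*(h)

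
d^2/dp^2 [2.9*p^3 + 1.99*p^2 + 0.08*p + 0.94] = 17.4*p + 3.98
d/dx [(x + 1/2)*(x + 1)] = 2*x + 3/2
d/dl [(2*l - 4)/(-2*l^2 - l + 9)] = 2*(-2*l^2 - l + (l - 2)*(4*l + 1) + 9)/(2*l^2 + l - 9)^2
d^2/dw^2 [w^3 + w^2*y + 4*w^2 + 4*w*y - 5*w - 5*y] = 6*w + 2*y + 8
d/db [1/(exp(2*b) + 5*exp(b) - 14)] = (-2*exp(b) - 5)*exp(b)/(exp(2*b) + 5*exp(b) - 14)^2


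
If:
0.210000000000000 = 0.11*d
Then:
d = 1.91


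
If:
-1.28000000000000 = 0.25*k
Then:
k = -5.12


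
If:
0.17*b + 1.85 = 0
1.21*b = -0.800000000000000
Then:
No Solution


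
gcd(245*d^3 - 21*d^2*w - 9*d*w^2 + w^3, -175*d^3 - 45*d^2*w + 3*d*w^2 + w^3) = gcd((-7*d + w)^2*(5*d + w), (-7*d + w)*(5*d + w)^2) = -35*d^2 - 2*d*w + w^2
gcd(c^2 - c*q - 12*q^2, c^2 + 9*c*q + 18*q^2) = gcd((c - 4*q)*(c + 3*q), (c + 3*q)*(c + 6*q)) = c + 3*q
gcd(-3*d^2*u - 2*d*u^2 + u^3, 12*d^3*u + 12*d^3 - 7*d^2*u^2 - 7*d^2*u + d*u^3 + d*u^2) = -3*d + u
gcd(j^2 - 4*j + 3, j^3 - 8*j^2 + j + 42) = j - 3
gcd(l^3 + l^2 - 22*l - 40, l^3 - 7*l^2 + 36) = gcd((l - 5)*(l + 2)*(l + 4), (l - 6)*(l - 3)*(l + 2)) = l + 2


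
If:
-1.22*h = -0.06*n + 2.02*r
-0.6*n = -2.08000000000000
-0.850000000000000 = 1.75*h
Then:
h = -0.49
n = 3.47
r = 0.40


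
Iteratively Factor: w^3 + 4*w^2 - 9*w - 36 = (w + 3)*(w^2 + w - 12) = (w + 3)*(w + 4)*(w - 3)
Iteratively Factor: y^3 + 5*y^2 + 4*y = (y)*(y^2 + 5*y + 4) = y*(y + 4)*(y + 1)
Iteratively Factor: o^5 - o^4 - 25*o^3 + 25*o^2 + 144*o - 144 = (o - 3)*(o^4 + 2*o^3 - 19*o^2 - 32*o + 48) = (o - 3)*(o + 3)*(o^3 - o^2 - 16*o + 16) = (o - 3)*(o + 3)*(o + 4)*(o^2 - 5*o + 4) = (o - 3)*(o - 1)*(o + 3)*(o + 4)*(o - 4)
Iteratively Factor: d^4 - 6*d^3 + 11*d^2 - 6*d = (d)*(d^3 - 6*d^2 + 11*d - 6) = d*(d - 2)*(d^2 - 4*d + 3) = d*(d - 2)*(d - 1)*(d - 3)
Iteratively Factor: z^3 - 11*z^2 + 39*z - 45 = (z - 3)*(z^2 - 8*z + 15) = (z - 5)*(z - 3)*(z - 3)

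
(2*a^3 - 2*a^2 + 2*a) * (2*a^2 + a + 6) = 4*a^5 - 2*a^4 + 14*a^3 - 10*a^2 + 12*a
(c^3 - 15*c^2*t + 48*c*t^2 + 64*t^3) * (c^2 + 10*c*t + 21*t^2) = c^5 - 5*c^4*t - 81*c^3*t^2 + 229*c^2*t^3 + 1648*c*t^4 + 1344*t^5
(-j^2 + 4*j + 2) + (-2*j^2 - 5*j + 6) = -3*j^2 - j + 8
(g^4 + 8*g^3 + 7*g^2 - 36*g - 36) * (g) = g^5 + 8*g^4 + 7*g^3 - 36*g^2 - 36*g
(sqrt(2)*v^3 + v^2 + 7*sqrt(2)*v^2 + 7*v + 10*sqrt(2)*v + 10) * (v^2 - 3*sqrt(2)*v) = sqrt(2)*v^5 - 5*v^4 + 7*sqrt(2)*v^4 - 35*v^3 + 7*sqrt(2)*v^3 - 50*v^2 - 21*sqrt(2)*v^2 - 30*sqrt(2)*v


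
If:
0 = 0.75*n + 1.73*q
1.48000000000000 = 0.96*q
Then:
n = -3.56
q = 1.54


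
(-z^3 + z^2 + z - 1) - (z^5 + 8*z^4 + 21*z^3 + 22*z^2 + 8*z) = -z^5 - 8*z^4 - 22*z^3 - 21*z^2 - 7*z - 1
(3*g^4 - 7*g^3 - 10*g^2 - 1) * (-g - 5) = -3*g^5 - 8*g^4 + 45*g^3 + 50*g^2 + g + 5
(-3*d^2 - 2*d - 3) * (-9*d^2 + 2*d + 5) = 27*d^4 + 12*d^3 + 8*d^2 - 16*d - 15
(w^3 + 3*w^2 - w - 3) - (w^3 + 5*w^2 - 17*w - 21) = -2*w^2 + 16*w + 18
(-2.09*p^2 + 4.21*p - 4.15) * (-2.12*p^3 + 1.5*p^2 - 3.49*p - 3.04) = 4.4308*p^5 - 12.0602*p^4 + 22.4071*p^3 - 14.5643*p^2 + 1.6851*p + 12.616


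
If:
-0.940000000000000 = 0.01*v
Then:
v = -94.00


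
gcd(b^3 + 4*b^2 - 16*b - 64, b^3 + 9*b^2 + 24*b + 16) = b^2 + 8*b + 16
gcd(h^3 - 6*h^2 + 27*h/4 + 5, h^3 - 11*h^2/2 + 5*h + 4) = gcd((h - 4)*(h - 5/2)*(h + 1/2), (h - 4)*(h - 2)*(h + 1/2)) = h^2 - 7*h/2 - 2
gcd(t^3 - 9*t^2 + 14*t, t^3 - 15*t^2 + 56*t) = t^2 - 7*t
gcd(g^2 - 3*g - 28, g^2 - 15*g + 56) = g - 7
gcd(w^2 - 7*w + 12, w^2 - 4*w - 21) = 1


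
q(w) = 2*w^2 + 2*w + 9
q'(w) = 4*w + 2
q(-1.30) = 9.78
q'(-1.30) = -3.20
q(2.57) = 27.35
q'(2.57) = 12.28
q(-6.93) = 91.19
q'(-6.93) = -25.72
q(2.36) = 24.86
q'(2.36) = 11.44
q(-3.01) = 21.10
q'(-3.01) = -10.04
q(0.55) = 10.70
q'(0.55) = 4.20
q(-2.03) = 13.18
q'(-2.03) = -6.12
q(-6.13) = 71.89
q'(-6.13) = -22.52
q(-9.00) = 153.00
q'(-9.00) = -34.00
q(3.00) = 33.00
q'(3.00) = 14.00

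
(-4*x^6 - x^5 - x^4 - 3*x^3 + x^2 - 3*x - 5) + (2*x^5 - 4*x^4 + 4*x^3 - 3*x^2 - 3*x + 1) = -4*x^6 + x^5 - 5*x^4 + x^3 - 2*x^2 - 6*x - 4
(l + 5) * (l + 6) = l^2 + 11*l + 30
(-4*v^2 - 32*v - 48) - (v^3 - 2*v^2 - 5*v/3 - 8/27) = -v^3 - 2*v^2 - 91*v/3 - 1288/27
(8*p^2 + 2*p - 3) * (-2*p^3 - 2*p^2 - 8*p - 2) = -16*p^5 - 20*p^4 - 62*p^3 - 26*p^2 + 20*p + 6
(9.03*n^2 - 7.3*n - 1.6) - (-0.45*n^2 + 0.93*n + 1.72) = 9.48*n^2 - 8.23*n - 3.32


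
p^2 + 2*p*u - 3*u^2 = (p - u)*(p + 3*u)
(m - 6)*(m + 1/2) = m^2 - 11*m/2 - 3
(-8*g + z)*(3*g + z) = -24*g^2 - 5*g*z + z^2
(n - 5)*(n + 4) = n^2 - n - 20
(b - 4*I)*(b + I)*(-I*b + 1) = -I*b^3 - 2*b^2 - 7*I*b + 4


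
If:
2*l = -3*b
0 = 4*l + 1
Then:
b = 1/6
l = -1/4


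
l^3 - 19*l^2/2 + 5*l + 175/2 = (l - 7)*(l - 5)*(l + 5/2)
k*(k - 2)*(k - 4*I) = k^3 - 2*k^2 - 4*I*k^2 + 8*I*k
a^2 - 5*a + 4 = (a - 4)*(a - 1)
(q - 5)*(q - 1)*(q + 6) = q^3 - 31*q + 30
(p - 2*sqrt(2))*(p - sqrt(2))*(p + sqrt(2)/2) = p^3 - 5*sqrt(2)*p^2/2 + p + 2*sqrt(2)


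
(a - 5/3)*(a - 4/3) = a^2 - 3*a + 20/9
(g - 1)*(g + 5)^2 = g^3 + 9*g^2 + 15*g - 25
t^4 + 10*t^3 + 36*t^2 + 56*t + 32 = (t + 2)^3*(t + 4)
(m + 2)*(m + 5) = m^2 + 7*m + 10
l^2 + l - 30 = (l - 5)*(l + 6)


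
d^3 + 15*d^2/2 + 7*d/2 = d*(d + 1/2)*(d + 7)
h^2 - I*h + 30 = (h - 6*I)*(h + 5*I)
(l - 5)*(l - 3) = l^2 - 8*l + 15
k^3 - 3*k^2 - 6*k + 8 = (k - 4)*(k - 1)*(k + 2)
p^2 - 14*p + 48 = (p - 8)*(p - 6)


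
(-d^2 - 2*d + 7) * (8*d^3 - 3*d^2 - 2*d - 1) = -8*d^5 - 13*d^4 + 64*d^3 - 16*d^2 - 12*d - 7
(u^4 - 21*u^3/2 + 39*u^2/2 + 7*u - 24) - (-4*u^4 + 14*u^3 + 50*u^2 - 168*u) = 5*u^4 - 49*u^3/2 - 61*u^2/2 + 175*u - 24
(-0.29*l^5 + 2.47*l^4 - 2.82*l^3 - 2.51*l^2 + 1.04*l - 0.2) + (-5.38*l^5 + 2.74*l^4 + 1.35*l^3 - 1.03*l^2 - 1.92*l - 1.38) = -5.67*l^5 + 5.21*l^4 - 1.47*l^3 - 3.54*l^2 - 0.88*l - 1.58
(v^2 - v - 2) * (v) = v^3 - v^2 - 2*v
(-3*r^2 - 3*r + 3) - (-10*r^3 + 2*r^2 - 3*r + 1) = 10*r^3 - 5*r^2 + 2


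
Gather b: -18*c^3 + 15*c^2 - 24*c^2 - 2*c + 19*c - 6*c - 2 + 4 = -18*c^3 - 9*c^2 + 11*c + 2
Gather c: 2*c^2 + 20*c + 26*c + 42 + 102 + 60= 2*c^2 + 46*c + 204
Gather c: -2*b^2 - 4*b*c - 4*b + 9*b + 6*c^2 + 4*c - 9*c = -2*b^2 + 5*b + 6*c^2 + c*(-4*b - 5)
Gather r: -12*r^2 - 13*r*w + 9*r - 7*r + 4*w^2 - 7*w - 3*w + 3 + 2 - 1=-12*r^2 + r*(2 - 13*w) + 4*w^2 - 10*w + 4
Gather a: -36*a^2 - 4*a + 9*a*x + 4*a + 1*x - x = -36*a^2 + 9*a*x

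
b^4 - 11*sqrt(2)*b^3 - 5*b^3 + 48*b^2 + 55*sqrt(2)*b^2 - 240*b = b*(b - 5)*(b - 8*sqrt(2))*(b - 3*sqrt(2))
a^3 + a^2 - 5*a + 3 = (a - 1)^2*(a + 3)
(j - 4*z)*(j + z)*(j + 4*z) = j^3 + j^2*z - 16*j*z^2 - 16*z^3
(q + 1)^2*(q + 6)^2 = q^4 + 14*q^3 + 61*q^2 + 84*q + 36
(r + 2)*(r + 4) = r^2 + 6*r + 8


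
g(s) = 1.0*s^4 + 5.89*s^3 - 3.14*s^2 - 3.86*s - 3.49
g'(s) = 4.0*s^3 + 17.67*s^2 - 6.28*s - 3.86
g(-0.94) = -6.75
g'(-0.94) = 14.33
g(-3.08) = -103.49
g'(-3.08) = 66.23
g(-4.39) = -173.97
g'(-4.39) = 25.83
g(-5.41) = -150.51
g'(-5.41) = -86.08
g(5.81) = 2162.73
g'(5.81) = 1340.62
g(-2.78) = -83.84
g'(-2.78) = 64.22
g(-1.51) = -19.90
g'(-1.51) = 32.14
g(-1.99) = -38.98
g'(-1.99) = 47.09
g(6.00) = 2428.55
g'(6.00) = 1458.58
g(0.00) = -3.49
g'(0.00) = -3.86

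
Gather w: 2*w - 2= 2*w - 2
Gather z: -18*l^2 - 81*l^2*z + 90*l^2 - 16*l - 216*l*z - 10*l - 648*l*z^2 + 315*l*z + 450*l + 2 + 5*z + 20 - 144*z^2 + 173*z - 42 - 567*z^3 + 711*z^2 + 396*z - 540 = 72*l^2 + 424*l - 567*z^3 + z^2*(567 - 648*l) + z*(-81*l^2 + 99*l + 574) - 560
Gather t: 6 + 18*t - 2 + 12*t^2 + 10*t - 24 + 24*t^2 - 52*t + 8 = 36*t^2 - 24*t - 12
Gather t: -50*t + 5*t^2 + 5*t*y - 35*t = 5*t^2 + t*(5*y - 85)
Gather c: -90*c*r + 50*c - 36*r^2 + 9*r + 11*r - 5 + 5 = c*(50 - 90*r) - 36*r^2 + 20*r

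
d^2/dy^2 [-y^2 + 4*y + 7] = -2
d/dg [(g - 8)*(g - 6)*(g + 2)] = 3*g^2 - 24*g + 20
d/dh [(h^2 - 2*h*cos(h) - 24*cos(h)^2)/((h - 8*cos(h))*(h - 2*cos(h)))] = 8*(-h^3*sin(h) + 5*h^2*sin(2*h) - h^2*cos(h) - 34*h*sin(h)*cos(h)^2 + 10*h*cos(h)^2 - 34*cos(h)^3)/((h - 8*cos(h))^2*(h - 2*cos(h))^2)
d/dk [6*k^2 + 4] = 12*k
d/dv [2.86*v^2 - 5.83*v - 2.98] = 5.72*v - 5.83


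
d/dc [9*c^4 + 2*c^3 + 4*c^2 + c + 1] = 36*c^3 + 6*c^2 + 8*c + 1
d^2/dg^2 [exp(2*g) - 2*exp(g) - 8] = (4*exp(g) - 2)*exp(g)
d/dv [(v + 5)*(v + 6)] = 2*v + 11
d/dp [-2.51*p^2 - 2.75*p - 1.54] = -5.02*p - 2.75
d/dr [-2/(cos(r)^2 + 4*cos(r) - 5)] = -4*(cos(r) + 2)*sin(r)/(cos(r)^2 + 4*cos(r) - 5)^2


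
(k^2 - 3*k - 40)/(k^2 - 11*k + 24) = (k + 5)/(k - 3)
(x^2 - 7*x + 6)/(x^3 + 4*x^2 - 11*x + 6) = (x - 6)/(x^2 + 5*x - 6)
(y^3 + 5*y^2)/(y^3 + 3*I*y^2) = (y + 5)/(y + 3*I)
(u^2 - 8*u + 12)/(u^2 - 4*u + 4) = (u - 6)/(u - 2)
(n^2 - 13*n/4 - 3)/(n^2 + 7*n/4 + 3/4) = (n - 4)/(n + 1)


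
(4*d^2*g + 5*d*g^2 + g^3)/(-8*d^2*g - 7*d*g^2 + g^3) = (-4*d - g)/(8*d - g)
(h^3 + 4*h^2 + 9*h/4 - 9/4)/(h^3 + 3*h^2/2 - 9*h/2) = (4*h^2 + 4*h - 3)/(2*h*(2*h - 3))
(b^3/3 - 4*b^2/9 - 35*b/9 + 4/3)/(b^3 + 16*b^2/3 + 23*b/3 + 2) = (3*b^2 - 13*b + 4)/(3*(3*b^2 + 7*b + 2))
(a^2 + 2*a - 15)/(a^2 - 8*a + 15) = (a + 5)/(a - 5)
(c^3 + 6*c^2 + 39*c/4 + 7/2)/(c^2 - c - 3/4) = (2*c^2 + 11*c + 14)/(2*c - 3)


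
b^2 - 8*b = b*(b - 8)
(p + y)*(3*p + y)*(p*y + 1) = 3*p^3*y + 4*p^2*y^2 + 3*p^2 + p*y^3 + 4*p*y + y^2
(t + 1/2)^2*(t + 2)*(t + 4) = t^4 + 7*t^3 + 57*t^2/4 + 19*t/2 + 2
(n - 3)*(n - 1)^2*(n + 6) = n^4 + n^3 - 23*n^2 + 39*n - 18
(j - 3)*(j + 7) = j^2 + 4*j - 21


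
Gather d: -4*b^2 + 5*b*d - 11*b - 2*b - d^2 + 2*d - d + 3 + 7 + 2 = -4*b^2 - 13*b - d^2 + d*(5*b + 1) + 12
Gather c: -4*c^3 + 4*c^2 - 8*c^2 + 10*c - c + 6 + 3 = -4*c^3 - 4*c^2 + 9*c + 9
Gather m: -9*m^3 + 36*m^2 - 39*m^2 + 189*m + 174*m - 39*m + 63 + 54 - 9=-9*m^3 - 3*m^2 + 324*m + 108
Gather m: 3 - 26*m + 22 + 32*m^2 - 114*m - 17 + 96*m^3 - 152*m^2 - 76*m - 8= 96*m^3 - 120*m^2 - 216*m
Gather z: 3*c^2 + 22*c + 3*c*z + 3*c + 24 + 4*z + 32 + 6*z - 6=3*c^2 + 25*c + z*(3*c + 10) + 50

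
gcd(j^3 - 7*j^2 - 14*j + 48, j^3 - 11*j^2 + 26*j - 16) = j^2 - 10*j + 16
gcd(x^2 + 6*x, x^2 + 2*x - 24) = x + 6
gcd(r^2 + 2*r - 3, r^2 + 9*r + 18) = r + 3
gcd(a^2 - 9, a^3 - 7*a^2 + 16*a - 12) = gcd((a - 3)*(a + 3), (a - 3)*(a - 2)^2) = a - 3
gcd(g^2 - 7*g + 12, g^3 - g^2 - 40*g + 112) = g - 4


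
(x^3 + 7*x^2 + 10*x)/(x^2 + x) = (x^2 + 7*x + 10)/(x + 1)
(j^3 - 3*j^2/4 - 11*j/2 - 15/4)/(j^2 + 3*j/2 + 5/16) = 4*(j^2 - 2*j - 3)/(4*j + 1)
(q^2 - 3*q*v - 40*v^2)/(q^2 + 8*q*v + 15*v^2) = (q - 8*v)/(q + 3*v)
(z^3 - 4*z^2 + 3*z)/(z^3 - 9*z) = (z - 1)/(z + 3)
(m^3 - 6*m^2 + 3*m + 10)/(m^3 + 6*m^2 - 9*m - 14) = (m - 5)/(m + 7)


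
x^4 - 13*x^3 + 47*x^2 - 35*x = x*(x - 7)*(x - 5)*(x - 1)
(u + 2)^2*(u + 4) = u^3 + 8*u^2 + 20*u + 16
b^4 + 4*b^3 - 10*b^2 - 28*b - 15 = (b - 3)*(b + 1)^2*(b + 5)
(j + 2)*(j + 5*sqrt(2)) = j^2 + 2*j + 5*sqrt(2)*j + 10*sqrt(2)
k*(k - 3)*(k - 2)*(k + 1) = k^4 - 4*k^3 + k^2 + 6*k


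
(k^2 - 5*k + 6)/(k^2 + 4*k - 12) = (k - 3)/(k + 6)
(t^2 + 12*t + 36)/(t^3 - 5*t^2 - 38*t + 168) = (t + 6)/(t^2 - 11*t + 28)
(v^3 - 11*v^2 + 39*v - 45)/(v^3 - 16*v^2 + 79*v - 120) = (v - 3)/(v - 8)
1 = 1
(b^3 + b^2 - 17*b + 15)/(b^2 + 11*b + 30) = (b^2 - 4*b + 3)/(b + 6)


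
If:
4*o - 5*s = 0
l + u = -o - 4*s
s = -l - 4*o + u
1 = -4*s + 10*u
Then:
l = 45/2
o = -5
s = -4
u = -3/2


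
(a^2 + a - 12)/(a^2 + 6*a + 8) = (a - 3)/(a + 2)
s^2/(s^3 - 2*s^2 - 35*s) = s/(s^2 - 2*s - 35)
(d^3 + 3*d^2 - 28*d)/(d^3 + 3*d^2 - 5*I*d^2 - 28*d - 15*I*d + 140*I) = d/(d - 5*I)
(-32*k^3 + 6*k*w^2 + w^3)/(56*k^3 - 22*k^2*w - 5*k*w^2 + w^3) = (4*k + w)/(-7*k + w)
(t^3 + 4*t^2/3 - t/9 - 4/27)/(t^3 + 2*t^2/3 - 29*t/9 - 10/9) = (9*t^2 + 9*t - 4)/(3*(3*t^2 + t - 10))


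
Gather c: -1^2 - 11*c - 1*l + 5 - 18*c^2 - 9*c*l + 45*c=-18*c^2 + c*(34 - 9*l) - l + 4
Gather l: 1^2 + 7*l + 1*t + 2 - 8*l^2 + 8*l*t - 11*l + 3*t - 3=-8*l^2 + l*(8*t - 4) + 4*t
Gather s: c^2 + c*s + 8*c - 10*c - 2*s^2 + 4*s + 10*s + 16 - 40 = c^2 - 2*c - 2*s^2 + s*(c + 14) - 24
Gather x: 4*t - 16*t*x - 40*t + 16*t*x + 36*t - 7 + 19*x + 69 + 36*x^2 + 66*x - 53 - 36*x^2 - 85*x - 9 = 0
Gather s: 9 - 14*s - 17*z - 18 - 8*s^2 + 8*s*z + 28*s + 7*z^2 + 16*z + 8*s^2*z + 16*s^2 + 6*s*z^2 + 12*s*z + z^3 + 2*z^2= s^2*(8*z + 8) + s*(6*z^2 + 20*z + 14) + z^3 + 9*z^2 - z - 9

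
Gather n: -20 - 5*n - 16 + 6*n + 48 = n + 12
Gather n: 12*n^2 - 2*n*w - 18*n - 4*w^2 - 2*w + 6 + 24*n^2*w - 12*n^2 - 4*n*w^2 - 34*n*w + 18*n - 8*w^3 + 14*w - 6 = 24*n^2*w + n*(-4*w^2 - 36*w) - 8*w^3 - 4*w^2 + 12*w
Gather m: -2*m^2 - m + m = -2*m^2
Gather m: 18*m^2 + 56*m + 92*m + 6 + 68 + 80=18*m^2 + 148*m + 154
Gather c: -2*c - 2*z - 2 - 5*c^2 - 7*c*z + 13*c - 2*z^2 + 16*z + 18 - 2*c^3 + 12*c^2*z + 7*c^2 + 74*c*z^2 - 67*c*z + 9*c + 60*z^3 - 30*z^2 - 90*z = -2*c^3 + c^2*(12*z + 2) + c*(74*z^2 - 74*z + 20) + 60*z^3 - 32*z^2 - 76*z + 16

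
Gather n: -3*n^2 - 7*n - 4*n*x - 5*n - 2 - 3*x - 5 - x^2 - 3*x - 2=-3*n^2 + n*(-4*x - 12) - x^2 - 6*x - 9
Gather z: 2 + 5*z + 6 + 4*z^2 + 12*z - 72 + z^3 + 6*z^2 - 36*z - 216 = z^3 + 10*z^2 - 19*z - 280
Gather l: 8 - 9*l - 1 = 7 - 9*l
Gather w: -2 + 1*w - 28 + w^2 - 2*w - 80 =w^2 - w - 110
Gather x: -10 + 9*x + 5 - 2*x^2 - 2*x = -2*x^2 + 7*x - 5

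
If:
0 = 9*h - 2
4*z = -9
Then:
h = 2/9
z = -9/4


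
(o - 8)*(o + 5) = o^2 - 3*o - 40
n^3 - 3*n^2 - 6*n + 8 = (n - 4)*(n - 1)*(n + 2)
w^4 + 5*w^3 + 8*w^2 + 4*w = w*(w + 1)*(w + 2)^2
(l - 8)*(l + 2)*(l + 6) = l^3 - 52*l - 96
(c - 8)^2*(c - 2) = c^3 - 18*c^2 + 96*c - 128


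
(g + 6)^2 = g^2 + 12*g + 36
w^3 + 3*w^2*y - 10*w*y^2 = w*(w - 2*y)*(w + 5*y)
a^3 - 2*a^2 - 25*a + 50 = (a - 5)*(a - 2)*(a + 5)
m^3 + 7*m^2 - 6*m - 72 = (m - 3)*(m + 4)*(m + 6)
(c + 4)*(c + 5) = c^2 + 9*c + 20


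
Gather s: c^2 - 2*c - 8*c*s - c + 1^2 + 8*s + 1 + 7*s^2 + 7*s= c^2 - 3*c + 7*s^2 + s*(15 - 8*c) + 2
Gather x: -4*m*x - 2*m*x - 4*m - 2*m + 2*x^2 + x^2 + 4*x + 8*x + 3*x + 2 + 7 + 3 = -6*m + 3*x^2 + x*(15 - 6*m) + 12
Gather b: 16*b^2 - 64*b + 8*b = 16*b^2 - 56*b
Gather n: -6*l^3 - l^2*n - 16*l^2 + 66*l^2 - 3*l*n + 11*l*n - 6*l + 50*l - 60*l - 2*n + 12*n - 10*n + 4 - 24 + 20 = -6*l^3 + 50*l^2 - 16*l + n*(-l^2 + 8*l)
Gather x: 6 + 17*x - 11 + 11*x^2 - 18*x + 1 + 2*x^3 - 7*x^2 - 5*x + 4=2*x^3 + 4*x^2 - 6*x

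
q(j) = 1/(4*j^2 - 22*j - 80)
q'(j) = (22 - 8*j)/(4*j^2 - 22*j - 80)^2 = (11 - 4*j)/(2*(-2*j^2 + 11*j + 40)^2)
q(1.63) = -0.01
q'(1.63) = 0.00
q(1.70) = -0.01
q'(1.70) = 0.00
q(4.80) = -0.01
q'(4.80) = -0.00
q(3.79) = -0.01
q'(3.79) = -0.00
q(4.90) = -0.01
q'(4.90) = -0.00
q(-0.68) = -0.02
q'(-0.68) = 0.01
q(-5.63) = 0.01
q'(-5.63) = 0.00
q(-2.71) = 0.11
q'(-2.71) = 0.54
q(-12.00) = 0.00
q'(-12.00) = 0.00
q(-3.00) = 0.05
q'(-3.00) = 0.10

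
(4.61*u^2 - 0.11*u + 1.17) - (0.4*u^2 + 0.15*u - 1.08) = 4.21*u^2 - 0.26*u + 2.25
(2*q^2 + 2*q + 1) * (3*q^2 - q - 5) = 6*q^4 + 4*q^3 - 9*q^2 - 11*q - 5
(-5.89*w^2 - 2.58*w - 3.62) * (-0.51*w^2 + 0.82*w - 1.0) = 3.0039*w^4 - 3.514*w^3 + 5.6206*w^2 - 0.3884*w + 3.62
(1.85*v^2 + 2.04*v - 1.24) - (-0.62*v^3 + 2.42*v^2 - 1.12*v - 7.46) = 0.62*v^3 - 0.57*v^2 + 3.16*v + 6.22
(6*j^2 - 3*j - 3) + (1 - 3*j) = 6*j^2 - 6*j - 2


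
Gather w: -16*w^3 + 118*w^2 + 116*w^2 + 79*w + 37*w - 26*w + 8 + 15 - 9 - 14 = -16*w^3 + 234*w^2 + 90*w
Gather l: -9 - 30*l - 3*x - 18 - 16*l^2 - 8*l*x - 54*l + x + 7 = -16*l^2 + l*(-8*x - 84) - 2*x - 20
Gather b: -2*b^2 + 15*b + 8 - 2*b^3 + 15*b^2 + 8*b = -2*b^3 + 13*b^2 + 23*b + 8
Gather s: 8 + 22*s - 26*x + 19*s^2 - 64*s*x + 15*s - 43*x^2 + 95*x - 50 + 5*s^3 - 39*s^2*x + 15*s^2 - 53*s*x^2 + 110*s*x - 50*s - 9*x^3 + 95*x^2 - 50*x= 5*s^3 + s^2*(34 - 39*x) + s*(-53*x^2 + 46*x - 13) - 9*x^3 + 52*x^2 + 19*x - 42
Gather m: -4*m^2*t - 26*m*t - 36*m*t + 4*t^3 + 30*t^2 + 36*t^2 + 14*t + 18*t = -4*m^2*t - 62*m*t + 4*t^3 + 66*t^2 + 32*t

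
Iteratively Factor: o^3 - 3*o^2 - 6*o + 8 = (o - 4)*(o^2 + o - 2) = (o - 4)*(o - 1)*(o + 2)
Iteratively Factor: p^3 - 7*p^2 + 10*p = (p - 2)*(p^2 - 5*p) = p*(p - 2)*(p - 5)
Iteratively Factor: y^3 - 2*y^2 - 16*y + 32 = (y + 4)*(y^2 - 6*y + 8) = (y - 4)*(y + 4)*(y - 2)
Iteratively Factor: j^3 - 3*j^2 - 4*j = (j)*(j^2 - 3*j - 4) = j*(j + 1)*(j - 4)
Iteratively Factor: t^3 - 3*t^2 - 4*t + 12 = (t - 2)*(t^2 - t - 6) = (t - 3)*(t - 2)*(t + 2)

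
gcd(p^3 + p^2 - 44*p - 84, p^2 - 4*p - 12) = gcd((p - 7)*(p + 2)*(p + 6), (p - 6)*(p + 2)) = p + 2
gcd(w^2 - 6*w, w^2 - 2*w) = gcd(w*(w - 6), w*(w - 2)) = w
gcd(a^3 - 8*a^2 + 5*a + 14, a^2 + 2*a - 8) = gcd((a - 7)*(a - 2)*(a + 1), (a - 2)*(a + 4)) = a - 2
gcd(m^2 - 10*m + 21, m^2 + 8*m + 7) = 1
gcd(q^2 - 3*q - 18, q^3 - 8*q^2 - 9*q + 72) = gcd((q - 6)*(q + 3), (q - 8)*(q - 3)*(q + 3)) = q + 3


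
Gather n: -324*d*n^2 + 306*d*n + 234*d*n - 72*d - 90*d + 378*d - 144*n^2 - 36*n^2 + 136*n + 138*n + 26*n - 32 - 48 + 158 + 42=216*d + n^2*(-324*d - 180) + n*(540*d + 300) + 120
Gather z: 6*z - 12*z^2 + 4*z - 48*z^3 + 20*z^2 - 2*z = -48*z^3 + 8*z^2 + 8*z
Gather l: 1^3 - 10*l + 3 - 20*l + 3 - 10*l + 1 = 8 - 40*l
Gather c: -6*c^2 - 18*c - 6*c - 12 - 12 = -6*c^2 - 24*c - 24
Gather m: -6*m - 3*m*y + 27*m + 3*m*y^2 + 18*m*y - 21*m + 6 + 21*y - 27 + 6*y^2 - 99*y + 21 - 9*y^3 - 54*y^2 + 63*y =m*(3*y^2 + 15*y) - 9*y^3 - 48*y^2 - 15*y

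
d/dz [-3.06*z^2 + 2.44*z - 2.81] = 2.44 - 6.12*z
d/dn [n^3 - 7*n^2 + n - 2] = 3*n^2 - 14*n + 1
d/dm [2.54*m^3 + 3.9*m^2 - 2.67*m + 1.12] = 7.62*m^2 + 7.8*m - 2.67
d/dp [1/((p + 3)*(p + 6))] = (-2*p - 9)/(p^4 + 18*p^3 + 117*p^2 + 324*p + 324)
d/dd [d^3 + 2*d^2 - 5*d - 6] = 3*d^2 + 4*d - 5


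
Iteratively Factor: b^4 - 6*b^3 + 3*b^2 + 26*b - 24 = (b - 4)*(b^3 - 2*b^2 - 5*b + 6) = (b - 4)*(b - 3)*(b^2 + b - 2) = (b - 4)*(b - 3)*(b + 2)*(b - 1)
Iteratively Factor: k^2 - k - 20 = (k + 4)*(k - 5)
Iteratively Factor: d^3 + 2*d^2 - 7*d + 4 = (d - 1)*(d^2 + 3*d - 4) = (d - 1)*(d + 4)*(d - 1)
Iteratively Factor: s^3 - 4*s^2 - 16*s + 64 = (s - 4)*(s^2 - 16) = (s - 4)*(s + 4)*(s - 4)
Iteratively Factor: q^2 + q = (q)*(q + 1)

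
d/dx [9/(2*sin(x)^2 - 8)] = -9*sin(x)*cos(x)/(sin(x)^2 - 4)^2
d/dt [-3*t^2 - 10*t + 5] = -6*t - 10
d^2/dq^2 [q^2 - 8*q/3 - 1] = 2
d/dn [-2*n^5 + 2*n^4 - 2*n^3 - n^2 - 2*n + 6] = -10*n^4 + 8*n^3 - 6*n^2 - 2*n - 2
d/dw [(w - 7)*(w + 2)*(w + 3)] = 3*w^2 - 4*w - 29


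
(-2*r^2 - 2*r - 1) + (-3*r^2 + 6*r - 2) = -5*r^2 + 4*r - 3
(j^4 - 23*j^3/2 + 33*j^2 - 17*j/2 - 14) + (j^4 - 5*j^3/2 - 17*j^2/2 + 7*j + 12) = 2*j^4 - 14*j^3 + 49*j^2/2 - 3*j/2 - 2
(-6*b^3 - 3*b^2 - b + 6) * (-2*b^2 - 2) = 12*b^5 + 6*b^4 + 14*b^3 - 6*b^2 + 2*b - 12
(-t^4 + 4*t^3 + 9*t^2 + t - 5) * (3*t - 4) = -3*t^5 + 16*t^4 + 11*t^3 - 33*t^2 - 19*t + 20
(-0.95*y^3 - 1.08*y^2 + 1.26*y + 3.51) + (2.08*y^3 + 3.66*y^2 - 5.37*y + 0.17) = 1.13*y^3 + 2.58*y^2 - 4.11*y + 3.68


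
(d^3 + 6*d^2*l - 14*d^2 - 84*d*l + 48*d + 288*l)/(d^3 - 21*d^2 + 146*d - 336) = (d + 6*l)/(d - 7)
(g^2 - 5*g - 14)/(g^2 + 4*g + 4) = (g - 7)/(g + 2)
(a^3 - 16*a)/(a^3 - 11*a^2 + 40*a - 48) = a*(a + 4)/(a^2 - 7*a + 12)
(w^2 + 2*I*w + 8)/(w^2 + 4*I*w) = (w - 2*I)/w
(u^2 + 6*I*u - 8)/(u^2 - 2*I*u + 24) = (u + 2*I)/(u - 6*I)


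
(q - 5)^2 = q^2 - 10*q + 25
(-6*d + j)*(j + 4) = -6*d*j - 24*d + j^2 + 4*j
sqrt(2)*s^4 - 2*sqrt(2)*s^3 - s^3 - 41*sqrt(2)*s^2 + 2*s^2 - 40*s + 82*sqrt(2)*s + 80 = (s - 2)*(s - 5*sqrt(2))*(s + 4*sqrt(2))*(sqrt(2)*s + 1)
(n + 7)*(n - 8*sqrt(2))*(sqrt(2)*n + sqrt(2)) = sqrt(2)*n^3 - 16*n^2 + 8*sqrt(2)*n^2 - 128*n + 7*sqrt(2)*n - 112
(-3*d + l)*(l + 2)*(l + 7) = -3*d*l^2 - 27*d*l - 42*d + l^3 + 9*l^2 + 14*l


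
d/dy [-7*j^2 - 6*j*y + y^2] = -6*j + 2*y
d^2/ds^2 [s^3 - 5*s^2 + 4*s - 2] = 6*s - 10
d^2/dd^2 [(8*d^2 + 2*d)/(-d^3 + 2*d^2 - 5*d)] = 4*(-4*d^3 - 3*d^2 + 66*d - 39)/(d^6 - 6*d^5 + 27*d^4 - 68*d^3 + 135*d^2 - 150*d + 125)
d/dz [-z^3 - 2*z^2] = z*(-3*z - 4)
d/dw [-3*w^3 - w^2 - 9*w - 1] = -9*w^2 - 2*w - 9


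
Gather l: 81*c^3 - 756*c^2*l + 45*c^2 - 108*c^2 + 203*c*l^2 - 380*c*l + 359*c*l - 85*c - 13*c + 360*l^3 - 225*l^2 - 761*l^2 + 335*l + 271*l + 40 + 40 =81*c^3 - 63*c^2 - 98*c + 360*l^3 + l^2*(203*c - 986) + l*(-756*c^2 - 21*c + 606) + 80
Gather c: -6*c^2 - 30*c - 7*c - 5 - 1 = -6*c^2 - 37*c - 6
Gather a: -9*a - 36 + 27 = -9*a - 9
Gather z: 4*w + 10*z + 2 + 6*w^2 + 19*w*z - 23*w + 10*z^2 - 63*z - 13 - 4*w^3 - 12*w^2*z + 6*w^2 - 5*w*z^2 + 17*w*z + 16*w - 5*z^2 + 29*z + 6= -4*w^3 + 12*w^2 - 3*w + z^2*(5 - 5*w) + z*(-12*w^2 + 36*w - 24) - 5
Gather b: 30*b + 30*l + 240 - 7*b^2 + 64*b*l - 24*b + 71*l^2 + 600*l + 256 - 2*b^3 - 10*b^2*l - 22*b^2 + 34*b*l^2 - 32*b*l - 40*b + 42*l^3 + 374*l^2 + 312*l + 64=-2*b^3 + b^2*(-10*l - 29) + b*(34*l^2 + 32*l - 34) + 42*l^3 + 445*l^2 + 942*l + 560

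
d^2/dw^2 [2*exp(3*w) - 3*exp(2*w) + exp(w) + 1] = (18*exp(2*w) - 12*exp(w) + 1)*exp(w)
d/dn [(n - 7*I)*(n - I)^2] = 3*(n - 5*I)*(n - I)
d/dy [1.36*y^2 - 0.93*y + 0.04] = 2.72*y - 0.93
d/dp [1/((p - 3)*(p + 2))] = (1 - 2*p)/(p^4 - 2*p^3 - 11*p^2 + 12*p + 36)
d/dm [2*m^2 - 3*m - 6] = 4*m - 3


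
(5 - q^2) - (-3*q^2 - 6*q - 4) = 2*q^2 + 6*q + 9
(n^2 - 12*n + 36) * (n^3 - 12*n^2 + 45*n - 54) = n^5 - 24*n^4 + 225*n^3 - 1026*n^2 + 2268*n - 1944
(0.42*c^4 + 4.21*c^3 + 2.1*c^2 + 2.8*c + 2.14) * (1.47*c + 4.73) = 0.6174*c^5 + 8.1753*c^4 + 23.0003*c^3 + 14.049*c^2 + 16.3898*c + 10.1222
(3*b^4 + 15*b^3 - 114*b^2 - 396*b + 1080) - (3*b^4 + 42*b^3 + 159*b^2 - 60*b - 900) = -27*b^3 - 273*b^2 - 336*b + 1980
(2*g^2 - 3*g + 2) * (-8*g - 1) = -16*g^3 + 22*g^2 - 13*g - 2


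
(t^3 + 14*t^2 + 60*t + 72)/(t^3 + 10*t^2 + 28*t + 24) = (t + 6)/(t + 2)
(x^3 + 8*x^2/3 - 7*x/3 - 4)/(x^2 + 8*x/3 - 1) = (3*x^2 - x - 4)/(3*x - 1)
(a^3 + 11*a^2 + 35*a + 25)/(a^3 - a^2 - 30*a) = (a^2 + 6*a + 5)/(a*(a - 6))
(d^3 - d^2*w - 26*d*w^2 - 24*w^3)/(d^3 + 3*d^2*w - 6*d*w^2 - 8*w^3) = (-d + 6*w)/(-d + 2*w)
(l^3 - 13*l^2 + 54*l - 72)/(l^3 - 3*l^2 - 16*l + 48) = (l - 6)/(l + 4)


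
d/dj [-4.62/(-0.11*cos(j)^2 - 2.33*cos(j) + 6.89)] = (1.0164*cos(j) + 10.7646)*sin(j)/(0.11*cos(j)^2 + 2.33*cos(j) - 6.89)^2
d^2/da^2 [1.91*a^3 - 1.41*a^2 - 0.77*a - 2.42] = 11.46*a - 2.82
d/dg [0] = 0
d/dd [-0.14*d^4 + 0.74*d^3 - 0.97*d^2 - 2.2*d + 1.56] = -0.56*d^3 + 2.22*d^2 - 1.94*d - 2.2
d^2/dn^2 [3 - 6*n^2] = -12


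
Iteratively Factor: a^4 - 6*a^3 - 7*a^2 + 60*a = (a)*(a^3 - 6*a^2 - 7*a + 60) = a*(a - 4)*(a^2 - 2*a - 15) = a*(a - 4)*(a + 3)*(a - 5)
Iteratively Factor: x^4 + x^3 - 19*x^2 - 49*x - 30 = (x + 1)*(x^3 - 19*x - 30) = (x - 5)*(x + 1)*(x^2 + 5*x + 6) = (x - 5)*(x + 1)*(x + 2)*(x + 3)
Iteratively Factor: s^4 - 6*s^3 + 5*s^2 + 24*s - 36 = (s + 2)*(s^3 - 8*s^2 + 21*s - 18) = (s - 3)*(s + 2)*(s^2 - 5*s + 6) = (s - 3)*(s - 2)*(s + 2)*(s - 3)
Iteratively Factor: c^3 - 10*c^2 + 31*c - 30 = (c - 3)*(c^2 - 7*c + 10) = (c - 3)*(c - 2)*(c - 5)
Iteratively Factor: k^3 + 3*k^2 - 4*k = (k - 1)*(k^2 + 4*k) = (k - 1)*(k + 4)*(k)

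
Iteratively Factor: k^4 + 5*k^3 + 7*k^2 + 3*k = (k + 1)*(k^3 + 4*k^2 + 3*k) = (k + 1)^2*(k^2 + 3*k) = k*(k + 1)^2*(k + 3)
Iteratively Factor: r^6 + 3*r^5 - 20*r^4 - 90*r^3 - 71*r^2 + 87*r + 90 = (r + 3)*(r^5 - 20*r^3 - 30*r^2 + 19*r + 30) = (r - 5)*(r + 3)*(r^4 + 5*r^3 + 5*r^2 - 5*r - 6) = (r - 5)*(r - 1)*(r + 3)*(r^3 + 6*r^2 + 11*r + 6) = (r - 5)*(r - 1)*(r + 1)*(r + 3)*(r^2 + 5*r + 6) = (r - 5)*(r - 1)*(r + 1)*(r + 3)^2*(r + 2)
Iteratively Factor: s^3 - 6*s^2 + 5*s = (s - 1)*(s^2 - 5*s) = (s - 5)*(s - 1)*(s)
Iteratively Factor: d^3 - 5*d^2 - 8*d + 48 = (d + 3)*(d^2 - 8*d + 16) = (d - 4)*(d + 3)*(d - 4)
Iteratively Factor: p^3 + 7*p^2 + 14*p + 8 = (p + 1)*(p^2 + 6*p + 8) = (p + 1)*(p + 4)*(p + 2)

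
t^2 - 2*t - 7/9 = (t - 7/3)*(t + 1/3)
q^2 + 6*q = q*(q + 6)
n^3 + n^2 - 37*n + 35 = (n - 5)*(n - 1)*(n + 7)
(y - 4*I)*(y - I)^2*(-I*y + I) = -I*y^4 - 6*y^3 + I*y^3 + 6*y^2 + 9*I*y^2 + 4*y - 9*I*y - 4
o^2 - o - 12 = (o - 4)*(o + 3)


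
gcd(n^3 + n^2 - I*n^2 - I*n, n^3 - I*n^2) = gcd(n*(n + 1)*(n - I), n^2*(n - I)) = n^2 - I*n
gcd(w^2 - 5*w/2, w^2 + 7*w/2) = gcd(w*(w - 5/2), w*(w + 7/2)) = w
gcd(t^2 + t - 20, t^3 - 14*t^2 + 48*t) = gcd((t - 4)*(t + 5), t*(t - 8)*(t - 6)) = 1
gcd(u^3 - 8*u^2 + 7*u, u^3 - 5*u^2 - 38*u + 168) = u - 7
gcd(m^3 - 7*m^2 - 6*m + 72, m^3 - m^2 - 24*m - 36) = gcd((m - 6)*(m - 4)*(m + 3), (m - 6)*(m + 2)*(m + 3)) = m^2 - 3*m - 18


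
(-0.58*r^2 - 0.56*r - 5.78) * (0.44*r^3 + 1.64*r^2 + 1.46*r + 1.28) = -0.2552*r^5 - 1.1976*r^4 - 4.3084*r^3 - 11.0392*r^2 - 9.1556*r - 7.3984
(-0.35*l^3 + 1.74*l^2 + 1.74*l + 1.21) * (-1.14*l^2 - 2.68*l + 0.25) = 0.399*l^5 - 1.0456*l^4 - 6.7343*l^3 - 5.6076*l^2 - 2.8078*l + 0.3025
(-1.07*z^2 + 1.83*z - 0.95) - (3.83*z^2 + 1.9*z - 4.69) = -4.9*z^2 - 0.0699999999999998*z + 3.74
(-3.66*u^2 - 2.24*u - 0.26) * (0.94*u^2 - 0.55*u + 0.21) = -3.4404*u^4 - 0.0925999999999996*u^3 + 0.219*u^2 - 0.3274*u - 0.0546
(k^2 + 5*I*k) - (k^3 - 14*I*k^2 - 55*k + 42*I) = -k^3 + k^2 + 14*I*k^2 + 55*k + 5*I*k - 42*I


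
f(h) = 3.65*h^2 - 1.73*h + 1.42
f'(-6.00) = -45.53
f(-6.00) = 143.20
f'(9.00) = 63.97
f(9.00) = 281.50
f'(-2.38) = -19.10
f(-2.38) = 26.21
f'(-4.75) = -36.40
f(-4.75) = 91.99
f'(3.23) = 21.85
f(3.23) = 33.91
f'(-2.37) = -19.03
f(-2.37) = 26.02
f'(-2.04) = -16.62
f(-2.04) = 20.14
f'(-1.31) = -11.29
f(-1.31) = 9.95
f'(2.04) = 13.16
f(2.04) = 13.08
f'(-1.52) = -12.83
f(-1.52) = 12.48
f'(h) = 7.3*h - 1.73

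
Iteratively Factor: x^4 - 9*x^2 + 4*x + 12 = (x + 1)*(x^3 - x^2 - 8*x + 12) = (x - 2)*(x + 1)*(x^2 + x - 6) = (x - 2)^2*(x + 1)*(x + 3)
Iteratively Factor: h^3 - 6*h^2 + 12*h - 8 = (h - 2)*(h^2 - 4*h + 4) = (h - 2)^2*(h - 2)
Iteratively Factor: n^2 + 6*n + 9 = (n + 3)*(n + 3)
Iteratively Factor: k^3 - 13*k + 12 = (k + 4)*(k^2 - 4*k + 3) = (k - 1)*(k + 4)*(k - 3)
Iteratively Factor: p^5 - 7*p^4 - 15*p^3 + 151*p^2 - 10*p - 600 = (p - 5)*(p^4 - 2*p^3 - 25*p^2 + 26*p + 120) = (p - 5)*(p - 3)*(p^3 + p^2 - 22*p - 40) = (p - 5)^2*(p - 3)*(p^2 + 6*p + 8) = (p - 5)^2*(p - 3)*(p + 2)*(p + 4)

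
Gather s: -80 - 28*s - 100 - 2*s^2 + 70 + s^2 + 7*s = -s^2 - 21*s - 110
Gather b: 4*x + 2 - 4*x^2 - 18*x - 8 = -4*x^2 - 14*x - 6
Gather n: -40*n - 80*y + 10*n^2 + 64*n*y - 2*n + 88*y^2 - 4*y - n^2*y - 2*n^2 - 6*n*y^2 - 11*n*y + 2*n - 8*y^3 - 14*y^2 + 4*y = n^2*(8 - y) + n*(-6*y^2 + 53*y - 40) - 8*y^3 + 74*y^2 - 80*y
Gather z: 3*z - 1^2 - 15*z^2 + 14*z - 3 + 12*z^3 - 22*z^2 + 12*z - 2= 12*z^3 - 37*z^2 + 29*z - 6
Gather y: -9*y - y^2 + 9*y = -y^2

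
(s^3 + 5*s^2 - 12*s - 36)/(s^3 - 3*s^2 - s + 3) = (s^2 + 8*s + 12)/(s^2 - 1)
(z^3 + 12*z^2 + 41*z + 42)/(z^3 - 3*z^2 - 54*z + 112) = (z^2 + 5*z + 6)/(z^2 - 10*z + 16)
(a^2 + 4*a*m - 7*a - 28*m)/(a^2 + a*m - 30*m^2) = (a^2 + 4*a*m - 7*a - 28*m)/(a^2 + a*m - 30*m^2)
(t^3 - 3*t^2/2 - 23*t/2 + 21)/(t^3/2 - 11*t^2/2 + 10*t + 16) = (2*t^3 - 3*t^2 - 23*t + 42)/(t^3 - 11*t^2 + 20*t + 32)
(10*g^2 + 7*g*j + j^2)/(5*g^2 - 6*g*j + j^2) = (10*g^2 + 7*g*j + j^2)/(5*g^2 - 6*g*j + j^2)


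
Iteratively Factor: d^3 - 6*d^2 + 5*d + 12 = (d - 4)*(d^2 - 2*d - 3) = (d - 4)*(d + 1)*(d - 3)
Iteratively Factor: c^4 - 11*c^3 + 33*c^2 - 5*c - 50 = (c + 1)*(c^3 - 12*c^2 + 45*c - 50) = (c - 2)*(c + 1)*(c^2 - 10*c + 25) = (c - 5)*(c - 2)*(c + 1)*(c - 5)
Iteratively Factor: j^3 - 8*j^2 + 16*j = (j - 4)*(j^2 - 4*j) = j*(j - 4)*(j - 4)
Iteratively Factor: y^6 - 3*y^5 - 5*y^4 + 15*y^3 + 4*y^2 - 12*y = (y + 2)*(y^5 - 5*y^4 + 5*y^3 + 5*y^2 - 6*y) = (y - 3)*(y + 2)*(y^4 - 2*y^3 - y^2 + 2*y) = y*(y - 3)*(y + 2)*(y^3 - 2*y^2 - y + 2) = y*(y - 3)*(y + 1)*(y + 2)*(y^2 - 3*y + 2) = y*(y - 3)*(y - 1)*(y + 1)*(y + 2)*(y - 2)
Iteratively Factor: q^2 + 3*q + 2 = (q + 1)*(q + 2)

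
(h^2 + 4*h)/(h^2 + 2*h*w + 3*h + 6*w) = h*(h + 4)/(h^2 + 2*h*w + 3*h + 6*w)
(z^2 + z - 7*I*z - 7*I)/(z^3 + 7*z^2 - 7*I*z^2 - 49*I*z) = (z + 1)/(z*(z + 7))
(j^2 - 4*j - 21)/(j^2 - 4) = (j^2 - 4*j - 21)/(j^2 - 4)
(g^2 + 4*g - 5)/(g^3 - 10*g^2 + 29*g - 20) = (g + 5)/(g^2 - 9*g + 20)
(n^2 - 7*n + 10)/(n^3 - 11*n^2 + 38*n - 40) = 1/(n - 4)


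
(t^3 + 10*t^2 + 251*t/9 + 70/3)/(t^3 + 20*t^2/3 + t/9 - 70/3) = (3*t + 5)/(3*t - 5)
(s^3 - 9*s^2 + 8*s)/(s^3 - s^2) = (s - 8)/s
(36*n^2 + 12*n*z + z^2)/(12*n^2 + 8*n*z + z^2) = (6*n + z)/(2*n + z)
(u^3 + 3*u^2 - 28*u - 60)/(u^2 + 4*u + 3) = (u^3 + 3*u^2 - 28*u - 60)/(u^2 + 4*u + 3)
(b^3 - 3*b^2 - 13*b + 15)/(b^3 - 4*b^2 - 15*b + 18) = (b - 5)/(b - 6)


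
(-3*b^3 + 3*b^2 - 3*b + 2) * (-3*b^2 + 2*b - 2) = 9*b^5 - 15*b^4 + 21*b^3 - 18*b^2 + 10*b - 4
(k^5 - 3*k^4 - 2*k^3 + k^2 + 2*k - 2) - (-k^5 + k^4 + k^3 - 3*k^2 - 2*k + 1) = 2*k^5 - 4*k^4 - 3*k^3 + 4*k^2 + 4*k - 3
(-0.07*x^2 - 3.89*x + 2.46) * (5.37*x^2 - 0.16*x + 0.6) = -0.3759*x^4 - 20.8781*x^3 + 13.7906*x^2 - 2.7276*x + 1.476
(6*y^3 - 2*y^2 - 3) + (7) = 6*y^3 - 2*y^2 + 4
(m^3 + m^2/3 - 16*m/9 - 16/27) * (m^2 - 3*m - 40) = m^5 - 8*m^4/3 - 385*m^3/9 - 232*m^2/27 + 656*m/9 + 640/27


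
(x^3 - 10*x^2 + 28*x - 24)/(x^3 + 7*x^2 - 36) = (x^2 - 8*x + 12)/(x^2 + 9*x + 18)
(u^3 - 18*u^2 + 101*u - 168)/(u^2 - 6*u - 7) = (u^2 - 11*u + 24)/(u + 1)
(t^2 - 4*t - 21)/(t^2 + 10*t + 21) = (t - 7)/(t + 7)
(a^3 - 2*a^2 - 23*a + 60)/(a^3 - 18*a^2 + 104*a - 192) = (a^2 + 2*a - 15)/(a^2 - 14*a + 48)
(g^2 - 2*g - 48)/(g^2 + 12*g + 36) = (g - 8)/(g + 6)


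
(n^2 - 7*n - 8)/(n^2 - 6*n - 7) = (n - 8)/(n - 7)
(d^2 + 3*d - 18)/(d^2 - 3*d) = (d + 6)/d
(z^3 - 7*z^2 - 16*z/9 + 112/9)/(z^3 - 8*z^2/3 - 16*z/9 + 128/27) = 3*(z - 7)/(3*z - 8)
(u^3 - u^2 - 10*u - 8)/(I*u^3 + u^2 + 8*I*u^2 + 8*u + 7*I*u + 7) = I*(-u^2 + 2*u + 8)/(u^2 + u*(7 - I) - 7*I)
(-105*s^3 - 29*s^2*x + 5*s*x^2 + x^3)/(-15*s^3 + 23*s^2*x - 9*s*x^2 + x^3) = (21*s^2 + 10*s*x + x^2)/(3*s^2 - 4*s*x + x^2)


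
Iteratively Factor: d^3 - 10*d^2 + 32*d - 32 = (d - 2)*(d^2 - 8*d + 16) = (d - 4)*(d - 2)*(d - 4)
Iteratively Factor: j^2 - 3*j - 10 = (j + 2)*(j - 5)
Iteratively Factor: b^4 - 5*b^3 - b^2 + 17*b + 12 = (b + 1)*(b^3 - 6*b^2 + 5*b + 12) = (b - 3)*(b + 1)*(b^2 - 3*b - 4) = (b - 4)*(b - 3)*(b + 1)*(b + 1)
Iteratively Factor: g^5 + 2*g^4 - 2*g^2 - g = (g + 1)*(g^4 + g^3 - g^2 - g) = (g + 1)^2*(g^3 - g) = g*(g + 1)^2*(g^2 - 1) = g*(g - 1)*(g + 1)^2*(g + 1)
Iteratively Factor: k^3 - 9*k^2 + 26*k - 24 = (k - 2)*(k^2 - 7*k + 12) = (k - 4)*(k - 2)*(k - 3)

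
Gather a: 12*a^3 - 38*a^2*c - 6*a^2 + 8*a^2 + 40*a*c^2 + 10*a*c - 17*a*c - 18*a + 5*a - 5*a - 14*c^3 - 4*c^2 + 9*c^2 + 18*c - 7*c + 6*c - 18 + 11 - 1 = 12*a^3 + a^2*(2 - 38*c) + a*(40*c^2 - 7*c - 18) - 14*c^3 + 5*c^2 + 17*c - 8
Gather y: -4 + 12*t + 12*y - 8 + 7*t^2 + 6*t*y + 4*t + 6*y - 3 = 7*t^2 + 16*t + y*(6*t + 18) - 15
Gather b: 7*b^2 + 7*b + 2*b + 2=7*b^2 + 9*b + 2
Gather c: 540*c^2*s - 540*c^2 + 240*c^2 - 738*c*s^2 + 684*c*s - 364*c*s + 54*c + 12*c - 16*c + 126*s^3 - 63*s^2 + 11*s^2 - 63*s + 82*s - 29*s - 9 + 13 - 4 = c^2*(540*s - 300) + c*(-738*s^2 + 320*s + 50) + 126*s^3 - 52*s^2 - 10*s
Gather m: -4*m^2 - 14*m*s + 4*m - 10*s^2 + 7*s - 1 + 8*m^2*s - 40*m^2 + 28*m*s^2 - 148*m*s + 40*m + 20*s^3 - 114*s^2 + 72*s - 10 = m^2*(8*s - 44) + m*(28*s^2 - 162*s + 44) + 20*s^3 - 124*s^2 + 79*s - 11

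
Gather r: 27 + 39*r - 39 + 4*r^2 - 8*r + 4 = 4*r^2 + 31*r - 8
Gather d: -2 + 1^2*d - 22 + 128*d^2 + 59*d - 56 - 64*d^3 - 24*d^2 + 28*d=-64*d^3 + 104*d^2 + 88*d - 80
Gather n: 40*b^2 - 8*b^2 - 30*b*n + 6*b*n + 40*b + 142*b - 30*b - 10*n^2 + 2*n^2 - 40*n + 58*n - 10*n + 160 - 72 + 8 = 32*b^2 + 152*b - 8*n^2 + n*(8 - 24*b) + 96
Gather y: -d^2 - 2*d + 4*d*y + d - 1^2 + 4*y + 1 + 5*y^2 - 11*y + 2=-d^2 - d + 5*y^2 + y*(4*d - 7) + 2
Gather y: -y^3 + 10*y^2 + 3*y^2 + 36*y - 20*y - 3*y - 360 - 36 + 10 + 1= -y^3 + 13*y^2 + 13*y - 385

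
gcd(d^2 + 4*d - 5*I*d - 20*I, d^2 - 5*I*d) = d - 5*I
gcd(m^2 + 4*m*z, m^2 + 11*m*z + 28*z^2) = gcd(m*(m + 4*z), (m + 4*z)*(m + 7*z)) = m + 4*z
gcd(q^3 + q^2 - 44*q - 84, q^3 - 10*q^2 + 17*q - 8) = 1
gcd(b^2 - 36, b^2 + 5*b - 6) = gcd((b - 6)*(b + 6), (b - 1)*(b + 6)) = b + 6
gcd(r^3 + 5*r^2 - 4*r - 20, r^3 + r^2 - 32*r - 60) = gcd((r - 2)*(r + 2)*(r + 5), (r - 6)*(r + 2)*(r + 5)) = r^2 + 7*r + 10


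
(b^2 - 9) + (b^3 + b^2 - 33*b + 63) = b^3 + 2*b^2 - 33*b + 54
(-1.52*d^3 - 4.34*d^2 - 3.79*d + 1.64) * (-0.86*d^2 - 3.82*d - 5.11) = 1.3072*d^5 + 9.5388*d^4 + 27.6054*d^3 + 35.2448*d^2 + 13.1021*d - 8.3804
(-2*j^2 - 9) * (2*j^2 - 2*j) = -4*j^4 + 4*j^3 - 18*j^2 + 18*j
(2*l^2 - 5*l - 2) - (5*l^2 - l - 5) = -3*l^2 - 4*l + 3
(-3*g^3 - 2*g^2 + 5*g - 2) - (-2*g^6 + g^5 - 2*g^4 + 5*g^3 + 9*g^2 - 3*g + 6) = 2*g^6 - g^5 + 2*g^4 - 8*g^3 - 11*g^2 + 8*g - 8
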